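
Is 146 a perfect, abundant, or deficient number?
deficient

Proper divisors of 146: sum = 1 + 2 + 73 = 76
Since 76 < 146, 146 is deficient.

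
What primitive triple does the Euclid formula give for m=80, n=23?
(5871, 3680, 6929)

Euclid's formula: a = m² - n², b = 2mn, c = m² + n²
m = 80, n = 23
a = 80² - 23² = 6400 - 529 = 5871
b = 2 × 80 × 23 = 3680
c = 80² + 23² = 6400 + 529 = 6929
Verification: 5871² + 3680² = 34468641 + 13542400 = 48011041 = 6929² ✓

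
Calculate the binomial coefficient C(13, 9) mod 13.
0

Using Lucas' theorem:
Write n=13 and k=9 in base 13:
n in base 13: [1, 0]
k in base 13: [0, 9]
C(13,9) mod 13 = ∏ C(n_i, k_i) mod 13
Digit binomials (mod 13): C(1,0) = 1; C(0,9) = 0 (k_i > n_i)
Product: 1 × 0 = 0 ≡ 0 (mod 13)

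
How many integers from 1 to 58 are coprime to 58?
28

58 = 2 × 29
φ(n) = n × ∏(1 - 1/p) for each prime p dividing n
φ(58) = 58 × (1 - 1/2) × (1 - 1/29) = 28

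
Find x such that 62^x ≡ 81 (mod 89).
60

Baby-step giant-step with step n = ⌈√89⌉ = 10.
Baby steps 62^j mod 89 (j:value) for j=0..9: 0:1, 1:62, 2:17, 3:75, 4:22, 5:29, 6:18, 7:48, 8:39, 9:15.
Giant-step multiplier: 62^(-10) ≡ 62^(88-10) = 62^78 ≡ 69 (mod 89).
Giant steps γ_i = 81·69^i mod 89: γ_0=81, γ_1=71, γ_2=4, γ_3=9, γ_4=87, γ_5=40, γ_6=1 (in table at j=0).
x = i·n + j = 6·10 + 0 = 60.
Check: 62^60 ≡ 81 (mod 89).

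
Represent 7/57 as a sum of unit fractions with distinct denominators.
1/9 + 1/86 + 1/14706

Greedy algorithm:
7/57: ceiling(57/7) = 9, use 1/9
2/171: ceiling(171/2) = 86, use 1/86
1/14706: ceiling(14706/1) = 14706, use 1/14706
Result: 7/57 = 1/9 + 1/86 + 1/14706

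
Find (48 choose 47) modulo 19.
10

Using Lucas' theorem:
Write n=48 and k=47 in base 19:
n in base 19: [2, 10]
k in base 19: [2, 9]
C(48,47) mod 19 = ∏ C(n_i, k_i) mod 19
Digit binomials (mod 19): C(2,2) = 1; C(10,9) = 10
Product: 1 × 10 = 10 ≡ 10 (mod 19)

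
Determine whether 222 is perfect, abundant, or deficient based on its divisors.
abundant

Proper divisors of 222: sum = 1 + 2 + 3 + 6 + 37 + 74 + 111 = 234
Since 234 > 222, 222 is abundant.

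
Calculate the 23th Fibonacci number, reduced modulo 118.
101

Matrix identity: Q^n = [[F_(n+1), F_n], [F_n, F_(n-1)]] with Q = [[1,1],[1,0]].
n = 23 = 10111₂. Square-and-multiply, entries mod 118:
Q^1 = [[1,1],[1,0]]
Q^2 = (Q^1)² = [[2,1],[1,1]]
Q^5 = (Q^2)²·Q = [[8,5],[5,3]]
Q^11 = (Q^5)²·Q = [[26,89],[89,55]]
Q^23 = (Q^11)²·Q = [[112,101],[101,11]]
F_23 mod 118 = Q^23[0][1] = 101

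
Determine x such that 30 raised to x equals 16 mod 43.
6

Baby-step giant-step with step n = ⌈√43⌉ = 7.
Baby steps 30^j mod 43 (j:value) for j=0..6: 0:1, 1:30, 2:40, 3:39, 4:9, 5:12, 6:16.
h = 16 is already in the table at j=6, so x = 6.
Check: 30^6 ≡ 16 (mod 43).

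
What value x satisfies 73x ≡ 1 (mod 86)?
33

gcd(73, 86) = 1, so the inverse exists.
Extended Euclidean algorithm on (86, 73):
86 = 1 × 73 + 13  ⟹  13 = (1)·86 + (-1)·73
73 = 5 × 13 + 8  ⟹  8 = (-5)·86 + (6)·73
13 = 1 × 8 + 5  ⟹  5 = (6)·86 + (-7)·73
8 = 1 × 5 + 3  ⟹  3 = (-11)·86 + (13)·73
5 = 1 × 3 + 2  ⟹  2 = (17)·86 + (-20)·73
3 = 1 × 2 + 1  ⟹  1 = (-28)·86 + (33)·73
So (33)·73 ≡ 1 (mod 86), i.e. 73^(-1) ≡ 33 (mod 86).
Check: 73 × 33 = 2409 ≡ 1 (mod 86)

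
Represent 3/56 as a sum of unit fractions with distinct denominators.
1/19 + 1/1064

Greedy algorithm:
3/56: ceiling(56/3) = 19, use 1/19
1/1064: ceiling(1064/1) = 1064, use 1/1064
Result: 3/56 = 1/19 + 1/1064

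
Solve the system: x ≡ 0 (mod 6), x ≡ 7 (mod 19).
102

Using Chinese Remainder Theorem:
M = 6 × 19 = 114
M1 = 19, M2 = 6
y1 = 19^(-1) mod 6 = 1
y2 = 6^(-1) mod 19 = 16
x = (0×19×1 + 7×6×16) mod 114 = 102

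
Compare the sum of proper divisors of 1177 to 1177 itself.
deficient

Proper divisors of 1177: sum = 1 + 11 + 107 = 119
Since 119 < 1177, 1177 is deficient.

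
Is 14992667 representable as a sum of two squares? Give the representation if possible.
Not possible

Factorization: 14992667 = 59^3 × 73
By Fermat: n is sum of two squares iff every prime p ≡ 3 (mod 4) appears to even power.
Prime(s) ≡ 3 (mod 4) with odd exponent: [(59, 3)]
Therefore 14992667 cannot be expressed as a² + b².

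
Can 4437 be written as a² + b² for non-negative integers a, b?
9² + 66² (a=9, b=66)

Factorization: 4437 = 3^2 × 17 × 29
By Fermat: n is sum of two squares iff every prime p ≡ 3 (mod 4) appears to even power.
All primes ≡ 3 (mod 4) appear to even power.
Search a = 0, 1, 2, … for 4437 - a² a perfect square: first hit at a = 9: 4437 - 81 = 4356 = 66².
4437 = 9² + 66² = 81 + 4356 ✓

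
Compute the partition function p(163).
142798995930

p(n) counts ways to write n as a sum of positive integers (order ignored).
Euler's pentagonal recurrence: p(k) = p(k-1) + p(k-2) - p(k-5) - p(k-7) + p(k-12) + p(k-15) - ... (offsets j(3j∓1)/2, signs ++--, p(0)=1, p(<0)=0).
DP table for k = 0..162: p(0)=1, p(1)=1, p(2)=2, p(3)=3, p(4)=5, p(5)=7, p(6)=11, p(7)=15, p(8)=22, p(9)=30, p(10)=42, p(11)=56, p(12)=77, p(13)=101, p(14)=135, p(15)=176, p(16)=231, p(17)=297, p(18)=385, p(19)=490, p(20)=627, p(21)=792, p(22)=1002, p(23)=1255, p(24)=1575, p(25)=1958, p(26)=2436, p(27)=3010, p(28)=3718, p(29)=4565, p(30)=5604, p(31)=6842, p(32)=8349, p(33)=10143, p(34)=12310, p(35)=14883, p(36)=17977, p(37)=21637, p(38)=26015, p(39)=31185, p(40)=37338, p(41)=44583, p(42)=53174, p(43)=63261, p(44)=75175, p(45)=89134, p(46)=105558, p(47)=124754, p(48)=147273, p(49)=173525, p(50)=204226, p(51)=239943, p(52)=281589, p(53)=329931, p(54)=386155, p(55)=451276, p(56)=526823, p(57)=614154, p(58)=715220, p(59)=831820, p(60)=966467, p(61)=1121505, p(62)=1300156, p(63)=1505499, p(64)=1741630, p(65)=2012558, p(66)=2323520, p(67)=2679689, p(68)=3087735, p(69)=3554345, p(70)=4087968, p(71)=4697205, p(72)=5392783, p(73)=6185689, p(74)=7089500, p(75)=8118264, p(76)=9289091, p(77)=10619863, p(78)=12132164, p(79)=13848650, p(80)=15796476, p(81)=18004327, p(82)=20506255, p(83)=23338469, p(84)=26543660, p(85)=30167357, p(86)=34262962, p(87)=38887673, p(88)=44108109, p(89)=49995925, p(90)=56634173, p(91)=64112359, p(92)=72533807, p(93)=82010177, p(94)=92669720, p(95)=104651419, p(96)=118114304, p(97)=133230930, p(98)=150198136, p(99)=169229875, p(100)=190569292, p(101)=214481126, p(102)=241265379, p(103)=271248950, p(104)=304801365, p(105)=342325709, p(106)=384276336, p(107)=431149389, p(108)=483502844, p(109)=541946240, p(110)=607163746, p(111)=679903203, p(112)=761002156, p(113)=851376628, p(114)=952050665, p(115)=1064144451, p(116)=1188908248, p(117)=1327710076, p(118)=1482074143, p(119)=1653668665, p(120)=1844349560, p(121)=2056148051, p(122)=2291320912, p(123)=2552338241, p(124)=2841940500, p(125)=3163127352, p(126)=3519222692, p(127)=3913864295, p(128)=4351078600, p(129)=4835271870, p(130)=5371315400, p(131)=5964539504, p(132)=6620830889, p(133)=7346629512, p(134)=8149040695, p(135)=9035836076, p(136)=10015581680, p(137)=11097645016, p(138)=12292341831, p(139)=13610949895, p(140)=15065878135, p(141)=16670689208, p(142)=18440293320, p(143)=20390982757, p(144)=22540654445, p(145)=24908858009, p(146)=27517052599, p(147)=30388671978, p(148)=33549419497, p(149)=37027355200, p(150)=40853235313, p(151)=45060624582, p(152)=49686288421, p(153)=54770336324, p(154)=60356673280, p(155)=66493182097, p(156)=73232243759, p(157)=80630964769, p(158)=88751778802, p(159)=97662728555, p(160)=107438159466, p(161)=118159068427, p(162)=129913904637.
Final step: p(163) = p(162) + p(161) - p(158) - p(156) + p(151) + p(148) - p(141) - p(137) + p(128) + p(123) - p(112) - p(106) + p(93) + p(86) - p(71) - p(63) + p(46) + p(37) - p(18) - p(8)
= 129913904637 + 118159068427 - 88751778802 - 73232243759 + 45060624582 + 33549419497 - 16670689208 - 11097645016 + 4351078600 + 2552338241 - 761002156 - 384276336 + 82010177 + 34262962 - 4697205 - 1505499 + 105558 + 21637 - 385 - 22
= 142798995930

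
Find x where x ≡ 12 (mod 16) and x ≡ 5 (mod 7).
12

Using Chinese Remainder Theorem:
M = 16 × 7 = 112
M1 = 7, M2 = 16
y1 = 7^(-1) mod 16 = 7
y2 = 16^(-1) mod 7 = 4
x = (12×7×7 + 5×16×4) mod 112 = 12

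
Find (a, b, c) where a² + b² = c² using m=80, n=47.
(4191, 7520, 8609)

Euclid's formula: a = m² - n², b = 2mn, c = m² + n²
m = 80, n = 47
a = 80² - 47² = 6400 - 2209 = 4191
b = 2 × 80 × 47 = 7520
c = 80² + 47² = 6400 + 2209 = 8609
Verification: 4191² + 7520² = 17564481 + 56550400 = 74114881 = 8609² ✓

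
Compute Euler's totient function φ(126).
36

126 = 2 × 3^2 × 7
φ(n) = n × ∏(1 - 1/p) for each prime p dividing n
φ(126) = 126 × (1 - 1/2) × (1 - 1/3) × (1 - 1/7) = 36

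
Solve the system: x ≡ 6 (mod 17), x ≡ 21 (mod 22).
329

Using Chinese Remainder Theorem:
M = 17 × 22 = 374
M1 = 22, M2 = 17
y1 = 22^(-1) mod 17 = 7
y2 = 17^(-1) mod 22 = 13
x = (6×22×7 + 21×17×13) mod 374 = 329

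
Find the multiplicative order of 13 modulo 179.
89

179 is prime, so ord(13) divides φ(179) = 178.
Divisors of 178: 1, 2, 89, 178.
Repeated squaring: 13^1 ≡ 13, 13^2 ≡ 169, 13^4 ≡ 100, 13^8 ≡ 155, 13^16 ≡ 39, 13^32 ≡ 89, 13^64 ≡ 45, 13^128 ≡ 56 (mod 179).
Test 13^d mod 179 for each divisor d in increasing order:
13^1 ≡ 13
13^2 ≡ 169
13^89 = 13^64·13^16·13^8·13^1 ≡ 1  ← first divisor giving 1
The order is 89.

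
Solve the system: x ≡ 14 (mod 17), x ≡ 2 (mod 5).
82

Using Chinese Remainder Theorem:
M = 17 × 5 = 85
M1 = 5, M2 = 17
y1 = 5^(-1) mod 17 = 7
y2 = 17^(-1) mod 5 = 3
x = (14×5×7 + 2×17×3) mod 85 = 82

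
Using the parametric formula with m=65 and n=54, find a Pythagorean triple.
(1309, 7020, 7141)

Euclid's formula: a = m² - n², b = 2mn, c = m² + n²
m = 65, n = 54
a = 65² - 54² = 4225 - 2916 = 1309
b = 2 × 65 × 54 = 7020
c = 65² + 54² = 4225 + 2916 = 7141
Verification: 1309² + 7020² = 1713481 + 49280400 = 50993881 = 7141² ✓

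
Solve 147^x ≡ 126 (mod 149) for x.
95

Baby-step giant-step with step n = ⌈√149⌉ = 13.
Baby steps 147^j mod 149 (j:value) for j=0..12: 0:1, 1:147, 2:4, 3:141, 4:16, 5:117, 6:64, 7:21, 8:107, 9:84, 10:130, 11:38, 12:73.
Giant-step multiplier: 147^(-13) ≡ 147^(148-13) = 147^135 ≡ 50 (mod 149).
Giant steps γ_i = 126·50^i mod 149: γ_0=126, γ_1=42, γ_2=14, γ_3=104, γ_4=134, γ_5=144, γ_6=48, γ_7=16 (in table at j=4).
x = i·n + j = 7·13 + 4 = 95.
Check: 147^95 ≡ 126 (mod 149).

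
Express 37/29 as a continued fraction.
[1; 3, 1, 1, 1, 2]

Euclidean algorithm steps:
37 = 1 × 29 + 8
29 = 3 × 8 + 5
8 = 1 × 5 + 3
5 = 1 × 3 + 2
3 = 1 × 2 + 1
2 = 2 × 1 + 0
Continued fraction: [1; 3, 1, 1, 1, 2]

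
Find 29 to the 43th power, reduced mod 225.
164

Repeated squaring. Binary of 43 = 101011.
29^1 ≡ 29 (mod 225); 29^2 ≡ 166 (mod 225); 29^4 ≡ 106 (mod 225); 29^8 ≡ 211 (mod 225); 29^16 ≡ 196 (mod 225); 29^32 ≡ 166 (mod 225)
29^43 = 29^1 × 29^2 × 29^8 × 29^32 ≡ 164 (mod 225)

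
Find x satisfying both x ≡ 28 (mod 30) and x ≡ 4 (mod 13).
238

Using Chinese Remainder Theorem:
M = 30 × 13 = 390
M1 = 13, M2 = 30
y1 = 13^(-1) mod 30 = 7
y2 = 30^(-1) mod 13 = 10
x = (28×13×7 + 4×30×10) mod 390 = 238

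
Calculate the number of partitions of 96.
118114304

p(n) counts ways to write n as a sum of positive integers (order ignored).
Euler's pentagonal recurrence: p(k) = p(k-1) + p(k-2) - p(k-5) - p(k-7) + p(k-12) + p(k-15) - ... (offsets j(3j∓1)/2, signs ++--, p(0)=1, p(<0)=0).
DP table for k = 0..95: p(0)=1, p(1)=1, p(2)=2, p(3)=3, p(4)=5, p(5)=7, p(6)=11, p(7)=15, p(8)=22, p(9)=30, p(10)=42, p(11)=56, p(12)=77, p(13)=101, p(14)=135, p(15)=176, p(16)=231, p(17)=297, p(18)=385, p(19)=490, p(20)=627, p(21)=792, p(22)=1002, p(23)=1255, p(24)=1575, p(25)=1958, p(26)=2436, p(27)=3010, p(28)=3718, p(29)=4565, p(30)=5604, p(31)=6842, p(32)=8349, p(33)=10143, p(34)=12310, p(35)=14883, p(36)=17977, p(37)=21637, p(38)=26015, p(39)=31185, p(40)=37338, p(41)=44583, p(42)=53174, p(43)=63261, p(44)=75175, p(45)=89134, p(46)=105558, p(47)=124754, p(48)=147273, p(49)=173525, p(50)=204226, p(51)=239943, p(52)=281589, p(53)=329931, p(54)=386155, p(55)=451276, p(56)=526823, p(57)=614154, p(58)=715220, p(59)=831820, p(60)=966467, p(61)=1121505, p(62)=1300156, p(63)=1505499, p(64)=1741630, p(65)=2012558, p(66)=2323520, p(67)=2679689, p(68)=3087735, p(69)=3554345, p(70)=4087968, p(71)=4697205, p(72)=5392783, p(73)=6185689, p(74)=7089500, p(75)=8118264, p(76)=9289091, p(77)=10619863, p(78)=12132164, p(79)=13848650, p(80)=15796476, p(81)=18004327, p(82)=20506255, p(83)=23338469, p(84)=26543660, p(85)=30167357, p(86)=34262962, p(87)=38887673, p(88)=44108109, p(89)=49995925, p(90)=56634173, p(91)=64112359, p(92)=72533807, p(93)=82010177, p(94)=92669720, p(95)=104651419.
Final step: p(96) = p(95) + p(94) - p(91) - p(89) + p(84) + p(81) - p(74) - p(70) + p(61) + p(56) - p(45) - p(39) + p(26) + p(19) - p(4)
= 104651419 + 92669720 - 64112359 - 49995925 + 26543660 + 18004327 - 7089500 - 4087968 + 1121505 + 526823 - 89134 - 31185 + 2436 + 490 - 5
= 118114304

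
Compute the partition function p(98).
150198136

p(n) counts ways to write n as a sum of positive integers (order ignored).
Euler's pentagonal recurrence: p(k) = p(k-1) + p(k-2) - p(k-5) - p(k-7) + p(k-12) + p(k-15) - ... (offsets j(3j∓1)/2, signs ++--, p(0)=1, p(<0)=0).
DP table for k = 0..97: p(0)=1, p(1)=1, p(2)=2, p(3)=3, p(4)=5, p(5)=7, p(6)=11, p(7)=15, p(8)=22, p(9)=30, p(10)=42, p(11)=56, p(12)=77, p(13)=101, p(14)=135, p(15)=176, p(16)=231, p(17)=297, p(18)=385, p(19)=490, p(20)=627, p(21)=792, p(22)=1002, p(23)=1255, p(24)=1575, p(25)=1958, p(26)=2436, p(27)=3010, p(28)=3718, p(29)=4565, p(30)=5604, p(31)=6842, p(32)=8349, p(33)=10143, p(34)=12310, p(35)=14883, p(36)=17977, p(37)=21637, p(38)=26015, p(39)=31185, p(40)=37338, p(41)=44583, p(42)=53174, p(43)=63261, p(44)=75175, p(45)=89134, p(46)=105558, p(47)=124754, p(48)=147273, p(49)=173525, p(50)=204226, p(51)=239943, p(52)=281589, p(53)=329931, p(54)=386155, p(55)=451276, p(56)=526823, p(57)=614154, p(58)=715220, p(59)=831820, p(60)=966467, p(61)=1121505, p(62)=1300156, p(63)=1505499, p(64)=1741630, p(65)=2012558, p(66)=2323520, p(67)=2679689, p(68)=3087735, p(69)=3554345, p(70)=4087968, p(71)=4697205, p(72)=5392783, p(73)=6185689, p(74)=7089500, p(75)=8118264, p(76)=9289091, p(77)=10619863, p(78)=12132164, p(79)=13848650, p(80)=15796476, p(81)=18004327, p(82)=20506255, p(83)=23338469, p(84)=26543660, p(85)=30167357, p(86)=34262962, p(87)=38887673, p(88)=44108109, p(89)=49995925, p(90)=56634173, p(91)=64112359, p(92)=72533807, p(93)=82010177, p(94)=92669720, p(95)=104651419, p(96)=118114304, p(97)=133230930.
Final step: p(98) = p(97) + p(96) - p(93) - p(91) + p(86) + p(83) - p(76) - p(72) + p(63) + p(58) - p(47) - p(41) + p(28) + p(21) - p(6)
= 133230930 + 118114304 - 82010177 - 64112359 + 34262962 + 23338469 - 9289091 - 5392783 + 1505499 + 715220 - 124754 - 44583 + 3718 + 792 - 11
= 150198136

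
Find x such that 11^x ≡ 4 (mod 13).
2

Baby-step giant-step with step n = ⌈√13⌉ = 4.
Baby steps 11^j mod 13 (j:value) for j=0..3: 0:1, 1:11, 2:4, 3:5.
h = 4 is already in the table at j=2, so x = 2.
Check: 11^2 ≡ 4 (mod 13).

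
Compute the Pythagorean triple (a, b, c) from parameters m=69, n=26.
(4085, 3588, 5437)

Euclid's formula: a = m² - n², b = 2mn, c = m² + n²
m = 69, n = 26
a = 69² - 26² = 4761 - 676 = 4085
b = 2 × 69 × 26 = 3588
c = 69² + 26² = 4761 + 676 = 5437
Verification: 4085² + 3588² = 16687225 + 12873744 = 29560969 = 5437² ✓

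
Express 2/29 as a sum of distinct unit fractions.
1/15 + 1/435

Greedy algorithm:
2/29: ceiling(29/2) = 15, use 1/15
1/435: ceiling(435/1) = 435, use 1/435
Result: 2/29 = 1/15 + 1/435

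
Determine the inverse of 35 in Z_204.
35

gcd(35, 204) = 1, so the inverse exists.
Extended Euclidean algorithm on (204, 35):
204 = 5 × 35 + 29  ⟹  29 = (1)·204 + (-5)·35
35 = 1 × 29 + 6  ⟹  6 = (-1)·204 + (6)·35
29 = 4 × 6 + 5  ⟹  5 = (5)·204 + (-29)·35
6 = 1 × 5 + 1  ⟹  1 = (-6)·204 + (35)·35
So (35)·35 ≡ 1 (mod 204), i.e. 35^(-1) ≡ 35 (mod 204).
Check: 35 × 35 = 1225 ≡ 1 (mod 204)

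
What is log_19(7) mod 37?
4

Baby-step giant-step with step n = ⌈√37⌉ = 7.
Baby steps 19^j mod 37 (j:value) for j=0..6: 0:1, 1:19, 2:28, 3:14, 4:7, 5:22, 6:11.
h = 7 is already in the table at j=4, so x = 4.
Check: 19^4 ≡ 7 (mod 37).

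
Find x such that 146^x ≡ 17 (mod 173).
123

Baby-step giant-step with step n = ⌈√173⌉ = 14.
Baby steps 146^j mod 173 (j:value) for j=0..13: 0:1, 1:146, 2:37, 3:39, 4:158, 5:59, 6:137, 7:107, 8:52, 9:153, 10:21, 11:125, 12:85, 13:127.
Giant-step multiplier: 146^(-14) ≡ 146^(172-14) = 146^158 ≡ 67 (mod 173).
Giant steps γ_i = 17·67^i mod 173: γ_0=17, γ_1=101, γ_2=20, γ_3=129, γ_4=166, γ_5=50, γ_6=63, γ_7=69, γ_8=125 (in table at j=11).
x = i·n + j = 8·14 + 11 = 123.
Check: 146^123 ≡ 17 (mod 173).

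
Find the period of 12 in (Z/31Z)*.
30

31 is prime, so ord(12) divides φ(31) = 30.
Divisors of 30: 1, 2, 3, 5, 6, 10, 15, 30.
Repeated squaring: 12^1 ≡ 12, 12^2 ≡ 20, 12^4 ≡ 28, 12^8 ≡ 9, 12^16 ≡ 19 (mod 31).
Test 12^d mod 31 for each divisor d in increasing order:
12^1 ≡ 12
12^2 ≡ 20
12^3 = 12^2·12^1 ≡ 23
12^5 = 12^4·12^1 ≡ 26
12^6 = 12^4·12^2 ≡ 2
12^10 = 12^8·12^2 ≡ 25
12^15 = 12^8·12^4·12^2·12^1 ≡ 30
12^30 = 12^16·12^8·12^4·12^2 ≡ 1  ← first divisor giving 1
The order is 30.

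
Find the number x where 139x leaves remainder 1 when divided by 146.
125

gcd(139, 146) = 1, so the inverse exists.
Extended Euclidean algorithm on (146, 139):
146 = 1 × 139 + 7  ⟹  7 = (1)·146 + (-1)·139
139 = 19 × 7 + 6  ⟹  6 = (-19)·146 + (20)·139
7 = 1 × 6 + 1  ⟹  1 = (20)·146 + (-21)·139
So (-21)·139 ≡ 1 (mod 146), i.e. 139^(-1) ≡ -21 ≡ 125 (mod 146).
Check: 139 × 125 = 17375 ≡ 1 (mod 146)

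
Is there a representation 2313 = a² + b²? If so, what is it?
3² + 48² (a=3, b=48)

Factorization: 2313 = 3^2 × 257
By Fermat: n is sum of two squares iff every prime p ≡ 3 (mod 4) appears to even power.
All primes ≡ 3 (mod 4) appear to even power.
Search a = 0, 1, 2, … for 2313 - a² a perfect square: first hit at a = 3: 2313 - 9 = 2304 = 48².
2313 = 3² + 48² = 9 + 2304 ✓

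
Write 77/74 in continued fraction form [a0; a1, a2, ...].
[1; 24, 1, 2]

Euclidean algorithm steps:
77 = 1 × 74 + 3
74 = 24 × 3 + 2
3 = 1 × 2 + 1
2 = 2 × 1 + 0
Continued fraction: [1; 24, 1, 2]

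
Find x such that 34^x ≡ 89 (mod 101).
91

Baby-step giant-step with step n = ⌈√101⌉ = 11.
Baby steps 34^j mod 101 (j:value) for j=0..10: 0:1, 1:34, 2:45, 3:15, 4:5, 5:69, 6:23, 7:75, 8:25, 9:42, 10:14.
Giant-step multiplier: 34^(-11) ≡ 34^(100-11) = 34^89 ≡ 94 (mod 101).
Giant steps γ_i = 89·94^i mod 101: γ_0=89, γ_1=84, γ_2=18, γ_3=76, γ_4=74, γ_5=88, γ_6=91, γ_7=70, γ_8=15 (in table at j=3).
x = i·n + j = 8·11 + 3 = 91.
Check: 34^91 ≡ 89 (mod 101).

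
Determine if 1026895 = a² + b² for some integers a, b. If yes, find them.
Not possible

Factorization: 1026895 = 5 × 59^3
By Fermat: n is sum of two squares iff every prime p ≡ 3 (mod 4) appears to even power.
Prime(s) ≡ 3 (mod 4) with odd exponent: [(59, 3)]
Therefore 1026895 cannot be expressed as a² + b².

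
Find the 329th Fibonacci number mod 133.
62

Matrix identity: Q^n = [[F_(n+1), F_n], [F_n, F_(n-1)]] with Q = [[1,1],[1,0]].
n = 329 = 101001001₂. Square-and-multiply, entries mod 133:
Q^1 = [[1,1],[1,0]]
Q^2 = (Q^1)² = [[2,1],[1,1]]
Q^5 = (Q^2)²·Q = [[8,5],[5,3]]
Q^10 = (Q^5)² = [[89,55],[55,34]]
Q^20 = (Q^10)² = [[40,115],[115,58]]
Q^41 = (Q^20)²·Q = [[27,62],[62,98]]
Q^82 = (Q^41)² = [[51,36],[36,15]]
Q^164 = (Q^82)² = [[40,115],[115,58]]
Q^329 = (Q^164)²·Q = [[27,62],[62,98]]
F_329 mod 133 = Q^329[0][1] = 62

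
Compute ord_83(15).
82

83 is prime, so ord(15) divides φ(83) = 82.
Divisors of 82: 1, 2, 41, 82.
Repeated squaring: 15^1 ≡ 15, 15^2 ≡ 59, 15^4 ≡ 78, 15^8 ≡ 25, 15^16 ≡ 44, 15^32 ≡ 27, 15^64 ≡ 65 (mod 83).
Test 15^d mod 83 for each divisor d in increasing order:
15^1 ≡ 15
15^2 ≡ 59
15^41 = 15^32·15^8·15^1 ≡ 82
15^82 = 15^64·15^16·15^2 ≡ 1  ← first divisor giving 1
The order is 82.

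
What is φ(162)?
54

162 = 2 × 3^4
φ(n) = n × ∏(1 - 1/p) for each prime p dividing n
φ(162) = 162 × (1 - 1/2) × (1 - 1/3) = 54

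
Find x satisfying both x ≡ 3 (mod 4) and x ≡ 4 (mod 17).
55

Using Chinese Remainder Theorem:
M = 4 × 17 = 68
M1 = 17, M2 = 4
y1 = 17^(-1) mod 4 = 1
y2 = 4^(-1) mod 17 = 13
x = (3×17×1 + 4×4×13) mod 68 = 55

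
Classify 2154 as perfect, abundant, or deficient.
abundant

Proper divisors of 2154: sum = 1 + 2 + 3 + 6 + 359 + 718 + 1077 = 2166
Since 2166 > 2154, 2154 is abundant.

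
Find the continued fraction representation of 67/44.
[1; 1, 1, 10, 2]

Euclidean algorithm steps:
67 = 1 × 44 + 23
44 = 1 × 23 + 21
23 = 1 × 21 + 2
21 = 10 × 2 + 1
2 = 2 × 1 + 0
Continued fraction: [1; 1, 1, 10, 2]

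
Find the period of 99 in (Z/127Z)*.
9

127 is prime, so ord(99) divides φ(127) = 126.
Divisors of 126: 1, 2, 3, 6, 7, 9, 14, 18, 21, 42, 63, 126.
Repeated squaring: 99^1 ≡ 99, 99^2 ≡ 22, 99^4 ≡ 103, 99^8 ≡ 68, 99^16 ≡ 52, 99^32 ≡ 37, 99^64 ≡ 99 (mod 127).
Test 99^d mod 127 for each divisor d in increasing order:
99^1 ≡ 99
99^2 ≡ 22
99^3 = 99^2·99^1 ≡ 19
99^6 = 99^4·99^2 ≡ 107
99^7 = 99^4·99^2·99^1 ≡ 52
99^9 = 99^8·99^1 ≡ 1  ← first divisor giving 1
The order is 9.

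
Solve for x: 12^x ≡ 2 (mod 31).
6

Baby-step giant-step with step n = ⌈√31⌉ = 6.
Baby steps 12^j mod 31 (j:value) for j=0..5: 0:1, 1:12, 2:20, 3:23, 4:28, 5:26.
Giant-step multiplier: 12^(-6) ≡ 12^(30-6) = 12^24 ≡ 16 (mod 31).
Giant steps γ_i = 2·16^i mod 31: γ_0=2, γ_1=1 (in table at j=0).
x = i·n + j = 1·6 + 0 = 6.
Check: 12^6 ≡ 2 (mod 31).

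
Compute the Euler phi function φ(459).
288

459 = 3^3 × 17
φ(n) = n × ∏(1 - 1/p) for each prime p dividing n
φ(459) = 459 × (1 - 1/3) × (1 - 1/17) = 288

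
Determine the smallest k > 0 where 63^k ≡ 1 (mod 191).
190

191 is prime, so ord(63) divides φ(191) = 190.
Divisors of 190: 1, 2, 5, 10, 19, 38, 95, 190.
Repeated squaring: 63^1 ≡ 63, 63^2 ≡ 149, 63^4 ≡ 45, 63^8 ≡ 115, 63^16 ≡ 46, 63^32 ≡ 15, 63^64 ≡ 34, 63^128 ≡ 10 (mod 191).
Test 63^d mod 191 for each divisor d in increasing order:
63^1 ≡ 63
63^2 ≡ 149
63^5 = 63^4·63^1 ≡ 161
63^10 = 63^8·63^2 ≡ 136
63^19 = 63^16·63^2·63^1 ≡ 142
63^38 = 63^32·63^4·63^2 ≡ 109
63^95 = 63^64·63^16·63^8·63^4·63^2·63^1 ≡ 190
63^190 = 63^128·63^32·63^16·63^8·63^4·63^2 ≡ 1  ← first divisor giving 1
The order is 190.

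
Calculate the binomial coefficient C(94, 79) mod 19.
18

Using Lucas' theorem:
Write n=94 and k=79 in base 19:
n in base 19: [4, 18]
k in base 19: [4, 3]
C(94,79) mod 19 = ∏ C(n_i, k_i) mod 19
Digit binomials (mod 19): C(4,4) = 1; C(18,3) = 816 ≡ 18
Product: 1 × 18 = 18 ≡ 18 (mod 19)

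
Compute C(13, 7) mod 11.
0

Using Lucas' theorem:
Write n=13 and k=7 in base 11:
n in base 11: [1, 2]
k in base 11: [0, 7]
C(13,7) mod 11 = ∏ C(n_i, k_i) mod 11
Digit binomials (mod 11): C(1,0) = 1; C(2,7) = 0 (k_i > n_i)
Product: 1 × 0 = 0 ≡ 0 (mod 11)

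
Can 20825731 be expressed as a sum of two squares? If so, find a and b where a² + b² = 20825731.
Not possible

Factorization: 20825731 = 17 × 107^3
By Fermat: n is sum of two squares iff every prime p ≡ 3 (mod 4) appears to even power.
Prime(s) ≡ 3 (mod 4) with odd exponent: [(107, 3)]
Therefore 20825731 cannot be expressed as a² + b².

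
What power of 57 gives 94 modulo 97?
58

Baby-step giant-step with step n = ⌈√97⌉ = 10.
Baby steps 57^j mod 97 (j:value) for j=0..9: 0:1, 1:57, 2:48, 3:20, 4:73, 5:87, 6:12, 7:5, 8:91, 9:46.
Giant-step multiplier: 57^(-10) ≡ 57^(96-10) = 57^86 ≡ 65 (mod 97).
Giant steps γ_i = 94·65^i mod 97: γ_0=94, γ_1=96, γ_2=32, γ_3=43, γ_4=79, γ_5=91 (in table at j=8).
x = i·n + j = 5·10 + 8 = 58.
Check: 57^58 ≡ 94 (mod 97).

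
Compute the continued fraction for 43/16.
[2; 1, 2, 5]

Euclidean algorithm steps:
43 = 2 × 16 + 11
16 = 1 × 11 + 5
11 = 2 × 5 + 1
5 = 5 × 1 + 0
Continued fraction: [2; 1, 2, 5]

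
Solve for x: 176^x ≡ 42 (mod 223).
161

Baby-step giant-step with step n = ⌈√223⌉ = 15.
Baby steps 176^j mod 223 (j:value) for j=0..14: 0:1, 1:176, 2:202, 3:95, 4:218, 5:12, 6:105, 7:194, 8:25, 9:163, 10:144, 11:145, 12:98, 13:77, 14:172.
Giant-step multiplier: 176^(-15) ≡ 176^(222-15) = 176^207 ≡ 219 (mod 223).
Giant steps γ_i = 42·219^i mod 223: γ_0=42, γ_1=55, γ_2=3, γ_3=211, γ_4=48, γ_5=31, γ_6=99, γ_7=50, γ_8=23, γ_9=131, γ_10=145 (in table at j=11).
x = i·n + j = 10·15 + 11 = 161.
Check: 176^161 ≡ 42 (mod 223).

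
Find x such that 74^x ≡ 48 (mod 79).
55

Baby-step giant-step with step n = ⌈√79⌉ = 9.
Baby steps 74^j mod 79 (j:value) for j=0..8: 0:1, 1:74, 2:25, 3:33, 4:72, 5:35, 6:62, 7:6, 8:49.
Giant-step multiplier: 74^(-9) ≡ 74^(78-9) = 74^69 ≡ 69 (mod 79).
Giant steps γ_i = 48·69^i mod 79: γ_0=48, γ_1=73, γ_2=60, γ_3=32, γ_4=75, γ_5=40, γ_6=74 (in table at j=1).
x = i·n + j = 6·9 + 1 = 55.
Check: 74^55 ≡ 48 (mod 79).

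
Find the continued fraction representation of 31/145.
[0; 4, 1, 2, 10]

Euclidean algorithm steps:
31 = 0 × 145 + 31
145 = 4 × 31 + 21
31 = 1 × 21 + 10
21 = 2 × 10 + 1
10 = 10 × 1 + 0
Continued fraction: [0; 4, 1, 2, 10]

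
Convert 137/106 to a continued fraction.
[1; 3, 2, 2, 1, 1, 2]

Euclidean algorithm steps:
137 = 1 × 106 + 31
106 = 3 × 31 + 13
31 = 2 × 13 + 5
13 = 2 × 5 + 3
5 = 1 × 3 + 2
3 = 1 × 2 + 1
2 = 2 × 1 + 0
Continued fraction: [1; 3, 2, 2, 1, 1, 2]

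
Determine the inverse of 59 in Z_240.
179

gcd(59, 240) = 1, so the inverse exists.
Extended Euclidean algorithm on (240, 59):
240 = 4 × 59 + 4  ⟹  4 = (1)·240 + (-4)·59
59 = 14 × 4 + 3  ⟹  3 = (-14)·240 + (57)·59
4 = 1 × 3 + 1  ⟹  1 = (15)·240 + (-61)·59
So (-61)·59 ≡ 1 (mod 240), i.e. 59^(-1) ≡ -61 ≡ 179 (mod 240).
Check: 59 × 179 = 10561 ≡ 1 (mod 240)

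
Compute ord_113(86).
112

113 is prime, so ord(86) divides φ(113) = 112.
Divisors of 112: 1, 2, 4, 7, 8, 14, 16, 28, 56, 112.
Repeated squaring: 86^1 ≡ 86, 86^2 ≡ 51, 86^4 ≡ 2, 86^8 ≡ 4, 86^16 ≡ 16, 86^32 ≡ 30, 86^64 ≡ 109 (mod 113).
Test 86^d mod 113 for each divisor d in increasing order:
86^1 ≡ 86
86^2 ≡ 51
86^4 ≡ 2
86^7 = 86^4·86^2·86^1 ≡ 71
86^8 ≡ 4
86^14 = 86^8·86^4·86^2 ≡ 69
86^16 ≡ 16
86^28 = 86^16·86^8·86^4 ≡ 15
86^56 = 86^32·86^16·86^8 ≡ 112
86^112 = 86^64·86^32·86^16 ≡ 1  ← first divisor giving 1
The order is 112.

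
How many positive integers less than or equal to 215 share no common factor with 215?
168

215 = 5 × 43
φ(n) = n × ∏(1 - 1/p) for each prime p dividing n
φ(215) = 215 × (1 - 1/5) × (1 - 1/43) = 168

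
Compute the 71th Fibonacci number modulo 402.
199

Matrix identity: Q^n = [[F_(n+1), F_n], [F_n, F_(n-1)]] with Q = [[1,1],[1,0]].
n = 71 = 1000111₂. Square-and-multiply, entries mod 402:
Q^1 = [[1,1],[1,0]]
Q^2 = (Q^1)² = [[2,1],[1,1]]
Q^4 = (Q^2)² = [[5,3],[3,2]]
Q^8 = (Q^4)² = [[34,21],[21,13]]
Q^17 = (Q^8)²·Q = [[172,391],[391,183]]
Q^35 = (Q^17)²·Q = [[72,359],[359,115]]
Q^71 = (Q^35)²·Q = [[198,199],[199,401]]
F_71 mod 402 = Q^71[0][1] = 199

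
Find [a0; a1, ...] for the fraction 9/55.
[0; 6, 9]

Euclidean algorithm steps:
9 = 0 × 55 + 9
55 = 6 × 9 + 1
9 = 9 × 1 + 0
Continued fraction: [0; 6, 9]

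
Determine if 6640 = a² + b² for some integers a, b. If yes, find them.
Not possible

Factorization: 6640 = 2^4 × 5 × 83
By Fermat: n is sum of two squares iff every prime p ≡ 3 (mod 4) appears to even power.
Prime(s) ≡ 3 (mod 4) with odd exponent: [(83, 1)]
Therefore 6640 cannot be expressed as a² + b².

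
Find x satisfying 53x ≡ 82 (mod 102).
x ≡ 92 (mod 102)

gcd(53, 102) = 1, which divides 82, so solutions exist.
Find 53^(-1) mod 102 by the extended Euclidean algorithm:
102 = 1 × 53 + 49  ⟹  49 = (1)·102 + (-1)·53
53 = 1 × 49 + 4  ⟹  4 = (-1)·102 + (2)·53
49 = 12 × 4 + 1  ⟹  1 = (13)·102 + (-25)·53
So (-25)·53 ≡ 1 (mod 102), i.e. 53^(-1) ≡ -25 ≡ 77 (mod 102).
x ≡ 77 × 82 = 6314 ≡ 92 (mod 102).
Check: 53 × 92 = 4876 ≡ 82 (mod 102).
Unique solution: x ≡ 92 (mod 102)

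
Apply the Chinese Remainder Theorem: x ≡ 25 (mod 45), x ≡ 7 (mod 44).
1195

Using Chinese Remainder Theorem:
M = 45 × 44 = 1980
M1 = 44, M2 = 45
y1 = 44^(-1) mod 45 = 44
y2 = 45^(-1) mod 44 = 1
x = (25×44×44 + 7×45×1) mod 1980 = 1195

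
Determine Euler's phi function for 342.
108

342 = 2 × 3^2 × 19
φ(n) = n × ∏(1 - 1/p) for each prime p dividing n
φ(342) = 342 × (1 - 1/2) × (1 - 1/3) × (1 - 1/19) = 108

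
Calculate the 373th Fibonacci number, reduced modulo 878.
223

Matrix identity: Q^n = [[F_(n+1), F_n], [F_n, F_(n-1)]] with Q = [[1,1],[1,0]].
n = 373 = 101110101₂. Square-and-multiply, entries mod 878:
Q^1 = [[1,1],[1,0]]
Q^2 = (Q^1)² = [[2,1],[1,1]]
Q^5 = (Q^2)²·Q = [[8,5],[5,3]]
Q^11 = (Q^5)²·Q = [[144,89],[89,55]]
Q^23 = (Q^11)²·Q = [[712,561],[561,151]]
Q^46 = (Q^23)² = [[735,365],[365,370]]
Q^93 = (Q^46)²·Q = [[347,24],[24,323]]
Q^186 = (Q^93)² = [[699,276],[276,423]]
Q^373 = (Q^186)²·Q = [[839,223],[223,616]]
F_373 mod 878 = Q^373[0][1] = 223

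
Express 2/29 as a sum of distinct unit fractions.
1/15 + 1/435

Greedy algorithm:
2/29: ceiling(29/2) = 15, use 1/15
1/435: ceiling(435/1) = 435, use 1/435
Result: 2/29 = 1/15 + 1/435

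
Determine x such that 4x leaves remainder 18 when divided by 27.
x ≡ 18 (mod 27)

gcd(4, 27) = 1, which divides 18, so solutions exist.
Find 4^(-1) mod 27 by the extended Euclidean algorithm:
27 = 6 × 4 + 3  ⟹  3 = (1)·27 + (-6)·4
4 = 1 × 3 + 1  ⟹  1 = (-1)·27 + (7)·4
So (7)·4 ≡ 1 (mod 27), i.e. 4^(-1) ≡ 7 (mod 27).
x ≡ 7 × 18 = 126 ≡ 18 (mod 27).
Check: 4 × 18 = 72 ≡ 18 (mod 27).
Unique solution: x ≡ 18 (mod 27)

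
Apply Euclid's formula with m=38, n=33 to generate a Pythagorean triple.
(355, 2508, 2533)

Euclid's formula: a = m² - n², b = 2mn, c = m² + n²
m = 38, n = 33
a = 38² - 33² = 1444 - 1089 = 355
b = 2 × 38 × 33 = 2508
c = 38² + 33² = 1444 + 1089 = 2533
Verification: 355² + 2508² = 126025 + 6290064 = 6416089 = 2533² ✓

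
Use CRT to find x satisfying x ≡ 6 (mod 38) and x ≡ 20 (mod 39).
956

Using Chinese Remainder Theorem:
M = 38 × 39 = 1482
M1 = 39, M2 = 38
y1 = 39^(-1) mod 38 = 1
y2 = 38^(-1) mod 39 = 38
x = (6×39×1 + 20×38×38) mod 1482 = 956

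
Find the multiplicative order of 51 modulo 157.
78

157 is prime, so ord(51) divides φ(157) = 156.
Divisors of 156: 1, 2, 3, 4, 6, 12, 13, 26, 39, 52, 78, 156.
Repeated squaring: 51^1 ≡ 51, 51^2 ≡ 89, 51^4 ≡ 71, 51^8 ≡ 17, 51^16 ≡ 132, 51^32 ≡ 154, 51^64 ≡ 9, 51^128 ≡ 81 (mod 157).
Test 51^d mod 157 for each divisor d in increasing order:
51^1 ≡ 51
51^2 ≡ 89
51^3 = 51^2·51^1 ≡ 143
51^4 ≡ 71
51^6 = 51^4·51^2 ≡ 39
51^12 = 51^8·51^4 ≡ 108
51^13 = 51^8·51^4·51^1 ≡ 13
51^26 = 51^16·51^8·51^2 ≡ 12
51^39 = 51^32·51^4·51^2·51^1 ≡ 156
51^52 = 51^32·51^16·51^4 ≡ 144
51^78 = 51^64·51^8·51^4·51^2 ≡ 1  ← first divisor giving 1
The order is 78.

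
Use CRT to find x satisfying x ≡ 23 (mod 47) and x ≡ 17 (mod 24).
305

Using Chinese Remainder Theorem:
M = 47 × 24 = 1128
M1 = 24, M2 = 47
y1 = 24^(-1) mod 47 = 2
y2 = 47^(-1) mod 24 = 23
x = (23×24×2 + 17×47×23) mod 1128 = 305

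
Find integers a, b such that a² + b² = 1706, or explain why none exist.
5² + 41² (a=5, b=41)

Factorization: 1706 = 2 × 853
By Fermat: n is sum of two squares iff every prime p ≡ 3 (mod 4) appears to even power.
All primes ≡ 3 (mod 4) appear to even power.
Search a = 0, 1, 2, … for 1706 - a² a perfect square: first hit at a = 5: 1706 - 25 = 1681 = 41².
1706 = 5² + 41² = 25 + 1681 ✓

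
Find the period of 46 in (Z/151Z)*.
30

151 is prime, so ord(46) divides φ(151) = 150.
Divisors of 150: 1, 2, 3, 5, 6, 10, 15, 25, 30, 50, 75, 150.
Repeated squaring: 46^1 ≡ 46, 46^2 ≡ 2, 46^4 ≡ 4, 46^8 ≡ 16, 46^16 ≡ 105, 46^32 ≡ 2, 46^64 ≡ 4, 46^128 ≡ 16 (mod 151).
Test 46^d mod 151 for each divisor d in increasing order:
46^1 ≡ 46
46^2 ≡ 2
46^3 = 46^2·46^1 ≡ 92
46^5 = 46^4·46^1 ≡ 33
46^6 = 46^4·46^2 ≡ 8
46^10 = 46^8·46^2 ≡ 32
46^15 = 46^8·46^4·46^2·46^1 ≡ 150
46^25 = 46^16·46^8·46^1 ≡ 119
46^30 = 46^16·46^8·46^4·46^2 ≡ 1  ← first divisor giving 1
The order is 30.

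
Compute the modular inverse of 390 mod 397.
170

gcd(390, 397) = 1, so the inverse exists.
Extended Euclidean algorithm on (397, 390):
397 = 1 × 390 + 7  ⟹  7 = (1)·397 + (-1)·390
390 = 55 × 7 + 5  ⟹  5 = (-55)·397 + (56)·390
7 = 1 × 5 + 2  ⟹  2 = (56)·397 + (-57)·390
5 = 2 × 2 + 1  ⟹  1 = (-167)·397 + (170)·390
So (170)·390 ≡ 1 (mod 397), i.e. 390^(-1) ≡ 170 (mod 397).
Check: 390 × 170 = 66300 ≡ 1 (mod 397)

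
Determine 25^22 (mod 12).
1

Repeated squaring. Binary of 22 = 10110.
25^1 ≡ 1 (mod 12); 25^2 ≡ 1 (mod 12); 25^4 ≡ 1 (mod 12); 25^8 ≡ 1 (mod 12); 25^16 ≡ 1 (mod 12)
25^22 = 25^2 × 25^4 × 25^16 ≡ 1 (mod 12)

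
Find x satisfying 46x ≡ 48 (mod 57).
x ≡ 6 (mod 57)

gcd(46, 57) = 1, which divides 48, so solutions exist.
Find 46^(-1) mod 57 by the extended Euclidean algorithm:
57 = 1 × 46 + 11  ⟹  11 = (1)·57 + (-1)·46
46 = 4 × 11 + 2  ⟹  2 = (-4)·57 + (5)·46
11 = 5 × 2 + 1  ⟹  1 = (21)·57 + (-26)·46
So (-26)·46 ≡ 1 (mod 57), i.e. 46^(-1) ≡ -26 ≡ 31 (mod 57).
x ≡ 31 × 48 = 1488 ≡ 6 (mod 57).
Check: 46 × 6 = 276 ≡ 48 (mod 57).
Unique solution: x ≡ 6 (mod 57)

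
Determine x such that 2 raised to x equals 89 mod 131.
104

Baby-step giant-step with step n = ⌈√131⌉ = 12.
Baby steps 2^j mod 131 (j:value) for j=0..11: 0:1, 1:2, 2:4, 3:8, 4:16, 5:32, 6:64, 7:128, 8:125, 9:119, 10:107, 11:83.
Giant-step multiplier: 2^(-12) ≡ 2^(130-12) = 2^118 ≡ 15 (mod 131).
Giant steps γ_i = 89·15^i mod 131: γ_0=89, γ_1=25, γ_2=113, γ_3=123, γ_4=11, γ_5=34, γ_6=117, γ_7=52, γ_8=125 (in table at j=8).
x = i·n + j = 8·12 + 8 = 104.
Check: 2^104 ≡ 89 (mod 131).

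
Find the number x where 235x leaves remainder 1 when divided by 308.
135

gcd(235, 308) = 1, so the inverse exists.
Extended Euclidean algorithm on (308, 235):
308 = 1 × 235 + 73  ⟹  73 = (1)·308 + (-1)·235
235 = 3 × 73 + 16  ⟹  16 = (-3)·308 + (4)·235
73 = 4 × 16 + 9  ⟹  9 = (13)·308 + (-17)·235
16 = 1 × 9 + 7  ⟹  7 = (-16)·308 + (21)·235
9 = 1 × 7 + 2  ⟹  2 = (29)·308 + (-38)·235
7 = 3 × 2 + 1  ⟹  1 = (-103)·308 + (135)·235
So (135)·235 ≡ 1 (mod 308), i.e. 235^(-1) ≡ 135 (mod 308).
Check: 235 × 135 = 31725 ≡ 1 (mod 308)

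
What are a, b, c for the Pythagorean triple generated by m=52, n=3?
(2695, 312, 2713)

Euclid's formula: a = m² - n², b = 2mn, c = m² + n²
m = 52, n = 3
a = 52² - 3² = 2704 - 9 = 2695
b = 2 × 52 × 3 = 312
c = 52² + 3² = 2704 + 9 = 2713
Verification: 2695² + 312² = 7263025 + 97344 = 7360369 = 2713² ✓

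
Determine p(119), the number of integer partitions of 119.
1653668665

p(n) counts ways to write n as a sum of positive integers (order ignored).
Euler's pentagonal recurrence: p(k) = p(k-1) + p(k-2) - p(k-5) - p(k-7) + p(k-12) + p(k-15) - ... (offsets j(3j∓1)/2, signs ++--, p(0)=1, p(<0)=0).
DP table for k = 0..118: p(0)=1, p(1)=1, p(2)=2, p(3)=3, p(4)=5, p(5)=7, p(6)=11, p(7)=15, p(8)=22, p(9)=30, p(10)=42, p(11)=56, p(12)=77, p(13)=101, p(14)=135, p(15)=176, p(16)=231, p(17)=297, p(18)=385, p(19)=490, p(20)=627, p(21)=792, p(22)=1002, p(23)=1255, p(24)=1575, p(25)=1958, p(26)=2436, p(27)=3010, p(28)=3718, p(29)=4565, p(30)=5604, p(31)=6842, p(32)=8349, p(33)=10143, p(34)=12310, p(35)=14883, p(36)=17977, p(37)=21637, p(38)=26015, p(39)=31185, p(40)=37338, p(41)=44583, p(42)=53174, p(43)=63261, p(44)=75175, p(45)=89134, p(46)=105558, p(47)=124754, p(48)=147273, p(49)=173525, p(50)=204226, p(51)=239943, p(52)=281589, p(53)=329931, p(54)=386155, p(55)=451276, p(56)=526823, p(57)=614154, p(58)=715220, p(59)=831820, p(60)=966467, p(61)=1121505, p(62)=1300156, p(63)=1505499, p(64)=1741630, p(65)=2012558, p(66)=2323520, p(67)=2679689, p(68)=3087735, p(69)=3554345, p(70)=4087968, p(71)=4697205, p(72)=5392783, p(73)=6185689, p(74)=7089500, p(75)=8118264, p(76)=9289091, p(77)=10619863, p(78)=12132164, p(79)=13848650, p(80)=15796476, p(81)=18004327, p(82)=20506255, p(83)=23338469, p(84)=26543660, p(85)=30167357, p(86)=34262962, p(87)=38887673, p(88)=44108109, p(89)=49995925, p(90)=56634173, p(91)=64112359, p(92)=72533807, p(93)=82010177, p(94)=92669720, p(95)=104651419, p(96)=118114304, p(97)=133230930, p(98)=150198136, p(99)=169229875, p(100)=190569292, p(101)=214481126, p(102)=241265379, p(103)=271248950, p(104)=304801365, p(105)=342325709, p(106)=384276336, p(107)=431149389, p(108)=483502844, p(109)=541946240, p(110)=607163746, p(111)=679903203, p(112)=761002156, p(113)=851376628, p(114)=952050665, p(115)=1064144451, p(116)=1188908248, p(117)=1327710076, p(118)=1482074143.
Final step: p(119) = p(118) + p(117) - p(114) - p(112) + p(107) + p(104) - p(97) - p(93) + p(84) + p(79) - p(68) - p(62) + p(49) + p(42) - p(27) - p(19) + p(2)
= 1482074143 + 1327710076 - 952050665 - 761002156 + 431149389 + 304801365 - 133230930 - 82010177 + 26543660 + 13848650 - 3087735 - 1300156 + 173525 + 53174 - 3010 - 490 + 2
= 1653668665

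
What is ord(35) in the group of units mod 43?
7

43 is prime, so ord(35) divides φ(43) = 42.
Divisors of 42: 1, 2, 3, 6, 7, 14, 21, 42.
Repeated squaring: 35^1 ≡ 35, 35^2 ≡ 21, 35^4 ≡ 11, 35^8 ≡ 35, 35^16 ≡ 21, 35^32 ≡ 11 (mod 43).
Test 35^d mod 43 for each divisor d in increasing order:
35^1 ≡ 35
35^2 ≡ 21
35^3 = 35^2·35^1 ≡ 4
35^6 = 35^4·35^2 ≡ 16
35^7 = 35^4·35^2·35^1 ≡ 1  ← first divisor giving 1
The order is 7.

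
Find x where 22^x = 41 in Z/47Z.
19

Baby-step giant-step with step n = ⌈√47⌉ = 7.
Baby steps 22^j mod 47 (j:value) for j=0..6: 0:1, 1:22, 2:14, 3:26, 4:8, 5:35, 6:18.
Giant-step multiplier: 22^(-7) ≡ 22^(46-7) = 22^39 ≡ 40 (mod 47).
Giant steps γ_i = 41·40^i mod 47: γ_0=41, γ_1=42, γ_2=35 (in table at j=5).
x = i·n + j = 2·7 + 5 = 19.
Check: 22^19 ≡ 41 (mod 47).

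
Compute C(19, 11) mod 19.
0

Using Lucas' theorem:
Write n=19 and k=11 in base 19:
n in base 19: [1, 0]
k in base 19: [0, 11]
C(19,11) mod 19 = ∏ C(n_i, k_i) mod 19
Digit binomials (mod 19): C(1,0) = 1; C(0,11) = 0 (k_i > n_i)
Product: 1 × 0 = 0 ≡ 0 (mod 19)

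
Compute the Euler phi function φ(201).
132

201 = 3 × 67
φ(n) = n × ∏(1 - 1/p) for each prime p dividing n
φ(201) = 201 × (1 - 1/3) × (1 - 1/67) = 132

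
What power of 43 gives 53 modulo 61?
51

Baby-step giant-step with step n = ⌈√61⌉ = 8.
Baby steps 43^j mod 61 (j:value) for j=0..7: 0:1, 1:43, 2:19, 3:24, 4:56, 5:29, 6:27, 7:2.
Giant-step multiplier: 43^(-8) ≡ 43^(60-8) = 43^52 ≡ 22 (mod 61).
Giant steps γ_i = 53·22^i mod 61: γ_0=53, γ_1=7, γ_2=32, γ_3=33, γ_4=55, γ_5=51, γ_6=24 (in table at j=3).
x = i·n + j = 6·8 + 3 = 51.
Check: 43^51 ≡ 53 (mod 61).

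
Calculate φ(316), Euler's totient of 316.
156

316 = 2^2 × 79
φ(n) = n × ∏(1 - 1/p) for each prime p dividing n
φ(316) = 316 × (1 - 1/2) × (1 - 1/79) = 156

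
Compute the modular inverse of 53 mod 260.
157

gcd(53, 260) = 1, so the inverse exists.
Extended Euclidean algorithm on (260, 53):
260 = 4 × 53 + 48  ⟹  48 = (1)·260 + (-4)·53
53 = 1 × 48 + 5  ⟹  5 = (-1)·260 + (5)·53
48 = 9 × 5 + 3  ⟹  3 = (10)·260 + (-49)·53
5 = 1 × 3 + 2  ⟹  2 = (-11)·260 + (54)·53
3 = 1 × 2 + 1  ⟹  1 = (21)·260 + (-103)·53
So (-103)·53 ≡ 1 (mod 260), i.e. 53^(-1) ≡ -103 ≡ 157 (mod 260).
Check: 53 × 157 = 8321 ≡ 1 (mod 260)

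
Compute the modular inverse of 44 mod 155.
74

gcd(44, 155) = 1, so the inverse exists.
Extended Euclidean algorithm on (155, 44):
155 = 3 × 44 + 23  ⟹  23 = (1)·155 + (-3)·44
44 = 1 × 23 + 21  ⟹  21 = (-1)·155 + (4)·44
23 = 1 × 21 + 2  ⟹  2 = (2)·155 + (-7)·44
21 = 10 × 2 + 1  ⟹  1 = (-21)·155 + (74)·44
So (74)·44 ≡ 1 (mod 155), i.e. 44^(-1) ≡ 74 (mod 155).
Check: 44 × 74 = 3256 ≡ 1 (mod 155)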